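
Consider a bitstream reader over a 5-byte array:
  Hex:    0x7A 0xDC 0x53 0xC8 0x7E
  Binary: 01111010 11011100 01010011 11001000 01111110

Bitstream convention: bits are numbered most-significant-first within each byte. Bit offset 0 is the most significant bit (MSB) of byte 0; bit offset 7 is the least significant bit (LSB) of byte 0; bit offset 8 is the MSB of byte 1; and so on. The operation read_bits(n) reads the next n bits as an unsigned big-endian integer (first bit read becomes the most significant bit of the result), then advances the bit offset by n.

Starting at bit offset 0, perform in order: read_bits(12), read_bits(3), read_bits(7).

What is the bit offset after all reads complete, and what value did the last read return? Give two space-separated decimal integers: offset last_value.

Answer: 22 20

Derivation:
Read 1: bits[0:12] width=12 -> value=1965 (bin 011110101101); offset now 12 = byte 1 bit 4; 28 bits remain
Read 2: bits[12:15] width=3 -> value=6 (bin 110); offset now 15 = byte 1 bit 7; 25 bits remain
Read 3: bits[15:22] width=7 -> value=20 (bin 0010100); offset now 22 = byte 2 bit 6; 18 bits remain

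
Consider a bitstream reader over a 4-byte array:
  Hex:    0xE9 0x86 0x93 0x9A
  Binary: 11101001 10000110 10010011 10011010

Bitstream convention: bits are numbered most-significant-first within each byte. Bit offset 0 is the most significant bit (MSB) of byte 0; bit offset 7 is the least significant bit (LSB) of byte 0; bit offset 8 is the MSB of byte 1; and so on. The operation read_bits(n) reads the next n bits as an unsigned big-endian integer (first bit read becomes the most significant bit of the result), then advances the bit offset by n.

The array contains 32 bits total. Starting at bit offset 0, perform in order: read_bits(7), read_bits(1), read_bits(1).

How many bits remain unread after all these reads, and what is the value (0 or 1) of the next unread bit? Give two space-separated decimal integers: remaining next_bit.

Answer: 23 0

Derivation:
Read 1: bits[0:7] width=7 -> value=116 (bin 1110100); offset now 7 = byte 0 bit 7; 25 bits remain
Read 2: bits[7:8] width=1 -> value=1 (bin 1); offset now 8 = byte 1 bit 0; 24 bits remain
Read 3: bits[8:9] width=1 -> value=1 (bin 1); offset now 9 = byte 1 bit 1; 23 bits remain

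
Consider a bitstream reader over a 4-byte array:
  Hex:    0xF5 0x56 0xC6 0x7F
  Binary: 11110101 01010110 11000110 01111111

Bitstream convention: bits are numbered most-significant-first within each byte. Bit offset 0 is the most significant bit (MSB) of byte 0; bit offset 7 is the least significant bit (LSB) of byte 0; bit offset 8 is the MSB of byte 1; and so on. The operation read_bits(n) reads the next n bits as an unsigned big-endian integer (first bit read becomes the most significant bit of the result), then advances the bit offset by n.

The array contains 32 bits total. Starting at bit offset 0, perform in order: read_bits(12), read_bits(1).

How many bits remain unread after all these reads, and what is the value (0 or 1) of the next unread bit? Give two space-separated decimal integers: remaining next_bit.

Answer: 19 1

Derivation:
Read 1: bits[0:12] width=12 -> value=3925 (bin 111101010101); offset now 12 = byte 1 bit 4; 20 bits remain
Read 2: bits[12:13] width=1 -> value=0 (bin 0); offset now 13 = byte 1 bit 5; 19 bits remain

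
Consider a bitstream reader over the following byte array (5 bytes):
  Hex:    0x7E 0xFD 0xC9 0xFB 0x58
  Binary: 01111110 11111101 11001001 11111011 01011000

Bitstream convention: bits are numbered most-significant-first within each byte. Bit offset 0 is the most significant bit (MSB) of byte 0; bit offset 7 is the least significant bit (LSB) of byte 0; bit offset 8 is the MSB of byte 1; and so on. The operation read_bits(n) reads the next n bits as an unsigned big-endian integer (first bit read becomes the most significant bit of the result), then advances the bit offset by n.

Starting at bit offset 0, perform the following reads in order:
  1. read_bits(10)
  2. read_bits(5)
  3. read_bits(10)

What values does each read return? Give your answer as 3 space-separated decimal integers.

Answer: 507 30 915

Derivation:
Read 1: bits[0:10] width=10 -> value=507 (bin 0111111011); offset now 10 = byte 1 bit 2; 30 bits remain
Read 2: bits[10:15] width=5 -> value=30 (bin 11110); offset now 15 = byte 1 bit 7; 25 bits remain
Read 3: bits[15:25] width=10 -> value=915 (bin 1110010011); offset now 25 = byte 3 bit 1; 15 bits remain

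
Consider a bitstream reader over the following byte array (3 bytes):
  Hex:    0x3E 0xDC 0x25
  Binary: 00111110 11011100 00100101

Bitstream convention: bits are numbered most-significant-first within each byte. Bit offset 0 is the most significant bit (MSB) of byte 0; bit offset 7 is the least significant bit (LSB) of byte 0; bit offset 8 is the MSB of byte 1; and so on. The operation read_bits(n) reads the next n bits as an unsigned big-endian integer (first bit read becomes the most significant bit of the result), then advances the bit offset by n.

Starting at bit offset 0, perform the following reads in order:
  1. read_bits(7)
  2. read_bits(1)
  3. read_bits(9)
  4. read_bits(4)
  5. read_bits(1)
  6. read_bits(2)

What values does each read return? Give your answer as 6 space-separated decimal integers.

Answer: 31 0 440 4 1 1

Derivation:
Read 1: bits[0:7] width=7 -> value=31 (bin 0011111); offset now 7 = byte 0 bit 7; 17 bits remain
Read 2: bits[7:8] width=1 -> value=0 (bin 0); offset now 8 = byte 1 bit 0; 16 bits remain
Read 3: bits[8:17] width=9 -> value=440 (bin 110111000); offset now 17 = byte 2 bit 1; 7 bits remain
Read 4: bits[17:21] width=4 -> value=4 (bin 0100); offset now 21 = byte 2 bit 5; 3 bits remain
Read 5: bits[21:22] width=1 -> value=1 (bin 1); offset now 22 = byte 2 bit 6; 2 bits remain
Read 6: bits[22:24] width=2 -> value=1 (bin 01); offset now 24 = byte 3 bit 0; 0 bits remain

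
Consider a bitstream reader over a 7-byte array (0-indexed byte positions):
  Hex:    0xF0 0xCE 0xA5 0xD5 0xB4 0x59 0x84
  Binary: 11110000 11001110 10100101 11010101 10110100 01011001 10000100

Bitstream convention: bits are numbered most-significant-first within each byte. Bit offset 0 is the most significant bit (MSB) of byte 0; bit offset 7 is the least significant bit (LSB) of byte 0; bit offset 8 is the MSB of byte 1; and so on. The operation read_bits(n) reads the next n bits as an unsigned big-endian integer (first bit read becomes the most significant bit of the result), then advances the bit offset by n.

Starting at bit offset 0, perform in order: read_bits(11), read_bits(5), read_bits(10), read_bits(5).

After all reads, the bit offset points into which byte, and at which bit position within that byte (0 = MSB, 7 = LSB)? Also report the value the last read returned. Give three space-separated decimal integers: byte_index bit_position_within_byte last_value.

Answer: 3 7 10

Derivation:
Read 1: bits[0:11] width=11 -> value=1926 (bin 11110000110); offset now 11 = byte 1 bit 3; 45 bits remain
Read 2: bits[11:16] width=5 -> value=14 (bin 01110); offset now 16 = byte 2 bit 0; 40 bits remain
Read 3: bits[16:26] width=10 -> value=663 (bin 1010010111); offset now 26 = byte 3 bit 2; 30 bits remain
Read 4: bits[26:31] width=5 -> value=10 (bin 01010); offset now 31 = byte 3 bit 7; 25 bits remain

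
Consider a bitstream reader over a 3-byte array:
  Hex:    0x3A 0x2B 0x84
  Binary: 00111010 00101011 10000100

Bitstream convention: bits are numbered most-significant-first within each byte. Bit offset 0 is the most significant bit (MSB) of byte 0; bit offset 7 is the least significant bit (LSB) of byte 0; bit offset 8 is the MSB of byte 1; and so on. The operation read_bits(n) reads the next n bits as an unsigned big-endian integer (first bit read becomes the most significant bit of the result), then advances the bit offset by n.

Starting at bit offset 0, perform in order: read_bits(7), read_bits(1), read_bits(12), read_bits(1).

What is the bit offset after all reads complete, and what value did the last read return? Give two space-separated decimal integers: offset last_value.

Read 1: bits[0:7] width=7 -> value=29 (bin 0011101); offset now 7 = byte 0 bit 7; 17 bits remain
Read 2: bits[7:8] width=1 -> value=0 (bin 0); offset now 8 = byte 1 bit 0; 16 bits remain
Read 3: bits[8:20] width=12 -> value=696 (bin 001010111000); offset now 20 = byte 2 bit 4; 4 bits remain
Read 4: bits[20:21] width=1 -> value=0 (bin 0); offset now 21 = byte 2 bit 5; 3 bits remain

Answer: 21 0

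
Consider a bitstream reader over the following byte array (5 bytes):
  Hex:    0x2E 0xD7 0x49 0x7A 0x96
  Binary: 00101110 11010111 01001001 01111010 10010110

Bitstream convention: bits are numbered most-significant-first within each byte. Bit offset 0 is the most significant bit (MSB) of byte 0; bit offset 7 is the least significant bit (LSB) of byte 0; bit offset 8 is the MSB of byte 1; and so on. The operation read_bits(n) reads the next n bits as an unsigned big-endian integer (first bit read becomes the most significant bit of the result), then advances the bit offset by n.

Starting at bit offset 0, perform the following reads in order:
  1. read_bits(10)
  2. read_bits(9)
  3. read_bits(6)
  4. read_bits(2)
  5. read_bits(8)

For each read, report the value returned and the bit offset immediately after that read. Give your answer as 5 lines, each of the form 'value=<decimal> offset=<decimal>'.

Read 1: bits[0:10] width=10 -> value=187 (bin 0010111011); offset now 10 = byte 1 bit 2; 30 bits remain
Read 2: bits[10:19] width=9 -> value=186 (bin 010111010); offset now 19 = byte 2 bit 3; 21 bits remain
Read 3: bits[19:25] width=6 -> value=18 (bin 010010); offset now 25 = byte 3 bit 1; 15 bits remain
Read 4: bits[25:27] width=2 -> value=3 (bin 11); offset now 27 = byte 3 bit 3; 13 bits remain
Read 5: bits[27:35] width=8 -> value=212 (bin 11010100); offset now 35 = byte 4 bit 3; 5 bits remain

Answer: value=187 offset=10
value=186 offset=19
value=18 offset=25
value=3 offset=27
value=212 offset=35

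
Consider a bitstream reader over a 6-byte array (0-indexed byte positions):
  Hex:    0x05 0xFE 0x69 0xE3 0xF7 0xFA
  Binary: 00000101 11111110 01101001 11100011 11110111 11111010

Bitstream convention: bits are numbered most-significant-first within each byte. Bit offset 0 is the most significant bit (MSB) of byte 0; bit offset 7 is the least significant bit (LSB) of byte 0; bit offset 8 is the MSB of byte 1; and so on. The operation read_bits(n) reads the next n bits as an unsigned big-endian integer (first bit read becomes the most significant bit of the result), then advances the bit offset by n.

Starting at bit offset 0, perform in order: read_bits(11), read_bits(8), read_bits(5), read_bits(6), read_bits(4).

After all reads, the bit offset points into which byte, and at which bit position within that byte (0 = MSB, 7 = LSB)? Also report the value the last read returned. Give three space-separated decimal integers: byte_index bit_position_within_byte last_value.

Answer: 4 2 15

Derivation:
Read 1: bits[0:11] width=11 -> value=47 (bin 00000101111); offset now 11 = byte 1 bit 3; 37 bits remain
Read 2: bits[11:19] width=8 -> value=243 (bin 11110011); offset now 19 = byte 2 bit 3; 29 bits remain
Read 3: bits[19:24] width=5 -> value=9 (bin 01001); offset now 24 = byte 3 bit 0; 24 bits remain
Read 4: bits[24:30] width=6 -> value=56 (bin 111000); offset now 30 = byte 3 bit 6; 18 bits remain
Read 5: bits[30:34] width=4 -> value=15 (bin 1111); offset now 34 = byte 4 bit 2; 14 bits remain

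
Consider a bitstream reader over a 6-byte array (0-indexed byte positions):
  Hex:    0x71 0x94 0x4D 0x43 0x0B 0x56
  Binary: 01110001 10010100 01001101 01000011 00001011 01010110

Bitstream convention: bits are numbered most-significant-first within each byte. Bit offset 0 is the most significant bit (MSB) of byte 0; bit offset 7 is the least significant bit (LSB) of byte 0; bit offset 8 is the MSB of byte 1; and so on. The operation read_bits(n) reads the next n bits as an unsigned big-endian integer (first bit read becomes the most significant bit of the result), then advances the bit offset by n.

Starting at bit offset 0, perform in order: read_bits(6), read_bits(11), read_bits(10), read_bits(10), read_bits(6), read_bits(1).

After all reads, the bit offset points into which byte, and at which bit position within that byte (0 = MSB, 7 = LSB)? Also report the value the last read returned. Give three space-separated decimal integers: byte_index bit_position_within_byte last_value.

Answer: 5 4 1

Derivation:
Read 1: bits[0:6] width=6 -> value=28 (bin 011100); offset now 6 = byte 0 bit 6; 42 bits remain
Read 2: bits[6:17] width=11 -> value=808 (bin 01100101000); offset now 17 = byte 2 bit 1; 31 bits remain
Read 3: bits[17:27] width=10 -> value=618 (bin 1001101010); offset now 27 = byte 3 bit 3; 21 bits remain
Read 4: bits[27:37] width=10 -> value=97 (bin 0001100001); offset now 37 = byte 4 bit 5; 11 bits remain
Read 5: bits[37:43] width=6 -> value=26 (bin 011010); offset now 43 = byte 5 bit 3; 5 bits remain
Read 6: bits[43:44] width=1 -> value=1 (bin 1); offset now 44 = byte 5 bit 4; 4 bits remain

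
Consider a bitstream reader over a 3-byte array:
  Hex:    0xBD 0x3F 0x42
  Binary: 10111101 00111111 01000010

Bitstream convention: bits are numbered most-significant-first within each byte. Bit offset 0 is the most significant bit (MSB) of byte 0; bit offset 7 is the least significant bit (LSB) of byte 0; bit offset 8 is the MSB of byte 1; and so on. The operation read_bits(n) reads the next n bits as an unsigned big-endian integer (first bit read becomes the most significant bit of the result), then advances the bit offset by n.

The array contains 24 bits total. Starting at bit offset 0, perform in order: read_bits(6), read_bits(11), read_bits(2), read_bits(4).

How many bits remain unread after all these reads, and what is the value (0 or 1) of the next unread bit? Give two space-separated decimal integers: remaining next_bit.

Answer: 1 0

Derivation:
Read 1: bits[0:6] width=6 -> value=47 (bin 101111); offset now 6 = byte 0 bit 6; 18 bits remain
Read 2: bits[6:17] width=11 -> value=638 (bin 01001111110); offset now 17 = byte 2 bit 1; 7 bits remain
Read 3: bits[17:19] width=2 -> value=2 (bin 10); offset now 19 = byte 2 bit 3; 5 bits remain
Read 4: bits[19:23] width=4 -> value=1 (bin 0001); offset now 23 = byte 2 bit 7; 1 bits remain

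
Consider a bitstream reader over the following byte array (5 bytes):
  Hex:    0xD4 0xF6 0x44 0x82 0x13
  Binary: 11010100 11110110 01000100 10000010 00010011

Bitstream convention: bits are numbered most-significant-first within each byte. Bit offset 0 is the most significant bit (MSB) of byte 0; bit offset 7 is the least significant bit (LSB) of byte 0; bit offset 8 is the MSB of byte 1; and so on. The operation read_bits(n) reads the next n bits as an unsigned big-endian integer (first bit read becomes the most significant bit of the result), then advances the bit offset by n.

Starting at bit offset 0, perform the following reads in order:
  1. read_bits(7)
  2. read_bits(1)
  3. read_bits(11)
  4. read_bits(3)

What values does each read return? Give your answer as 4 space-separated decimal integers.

Read 1: bits[0:7] width=7 -> value=106 (bin 1101010); offset now 7 = byte 0 bit 7; 33 bits remain
Read 2: bits[7:8] width=1 -> value=0 (bin 0); offset now 8 = byte 1 bit 0; 32 bits remain
Read 3: bits[8:19] width=11 -> value=1970 (bin 11110110010); offset now 19 = byte 2 bit 3; 21 bits remain
Read 4: bits[19:22] width=3 -> value=1 (bin 001); offset now 22 = byte 2 bit 6; 18 bits remain

Answer: 106 0 1970 1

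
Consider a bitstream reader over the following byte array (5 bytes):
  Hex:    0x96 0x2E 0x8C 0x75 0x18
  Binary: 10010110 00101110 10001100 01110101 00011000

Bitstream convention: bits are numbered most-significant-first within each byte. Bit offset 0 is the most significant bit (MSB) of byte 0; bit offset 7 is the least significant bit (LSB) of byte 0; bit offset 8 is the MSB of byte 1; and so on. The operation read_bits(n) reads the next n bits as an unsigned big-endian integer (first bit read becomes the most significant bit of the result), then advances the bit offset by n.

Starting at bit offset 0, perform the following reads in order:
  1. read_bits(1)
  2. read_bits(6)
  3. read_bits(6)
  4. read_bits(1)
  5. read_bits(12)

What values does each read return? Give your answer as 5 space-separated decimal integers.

Answer: 1 11 5 1 2609

Derivation:
Read 1: bits[0:1] width=1 -> value=1 (bin 1); offset now 1 = byte 0 bit 1; 39 bits remain
Read 2: bits[1:7] width=6 -> value=11 (bin 001011); offset now 7 = byte 0 bit 7; 33 bits remain
Read 3: bits[7:13] width=6 -> value=5 (bin 000101); offset now 13 = byte 1 bit 5; 27 bits remain
Read 4: bits[13:14] width=1 -> value=1 (bin 1); offset now 14 = byte 1 bit 6; 26 bits remain
Read 5: bits[14:26] width=12 -> value=2609 (bin 101000110001); offset now 26 = byte 3 bit 2; 14 bits remain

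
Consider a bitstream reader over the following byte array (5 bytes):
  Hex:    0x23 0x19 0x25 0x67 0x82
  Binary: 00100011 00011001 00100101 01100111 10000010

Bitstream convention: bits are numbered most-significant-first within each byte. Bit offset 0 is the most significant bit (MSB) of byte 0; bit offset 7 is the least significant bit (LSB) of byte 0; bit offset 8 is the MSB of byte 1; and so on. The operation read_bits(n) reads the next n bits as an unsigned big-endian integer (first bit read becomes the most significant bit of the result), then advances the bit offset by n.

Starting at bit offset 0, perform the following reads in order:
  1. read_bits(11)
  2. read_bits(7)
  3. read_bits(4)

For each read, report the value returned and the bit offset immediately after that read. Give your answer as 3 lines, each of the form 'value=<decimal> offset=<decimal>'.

Read 1: bits[0:11] width=11 -> value=280 (bin 00100011000); offset now 11 = byte 1 bit 3; 29 bits remain
Read 2: bits[11:18] width=7 -> value=100 (bin 1100100); offset now 18 = byte 2 bit 2; 22 bits remain
Read 3: bits[18:22] width=4 -> value=9 (bin 1001); offset now 22 = byte 2 bit 6; 18 bits remain

Answer: value=280 offset=11
value=100 offset=18
value=9 offset=22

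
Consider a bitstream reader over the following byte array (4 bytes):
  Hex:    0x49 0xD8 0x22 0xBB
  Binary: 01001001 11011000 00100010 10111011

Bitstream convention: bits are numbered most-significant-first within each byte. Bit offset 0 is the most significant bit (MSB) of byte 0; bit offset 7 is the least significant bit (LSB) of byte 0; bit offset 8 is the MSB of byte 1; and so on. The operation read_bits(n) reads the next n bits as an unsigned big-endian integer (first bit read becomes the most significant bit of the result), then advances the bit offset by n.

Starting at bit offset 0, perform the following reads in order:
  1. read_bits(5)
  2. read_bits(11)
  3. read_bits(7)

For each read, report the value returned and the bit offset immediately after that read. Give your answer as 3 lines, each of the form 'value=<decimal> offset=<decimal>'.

Answer: value=9 offset=5
value=472 offset=16
value=17 offset=23

Derivation:
Read 1: bits[0:5] width=5 -> value=9 (bin 01001); offset now 5 = byte 0 bit 5; 27 bits remain
Read 2: bits[5:16] width=11 -> value=472 (bin 00111011000); offset now 16 = byte 2 bit 0; 16 bits remain
Read 3: bits[16:23] width=7 -> value=17 (bin 0010001); offset now 23 = byte 2 bit 7; 9 bits remain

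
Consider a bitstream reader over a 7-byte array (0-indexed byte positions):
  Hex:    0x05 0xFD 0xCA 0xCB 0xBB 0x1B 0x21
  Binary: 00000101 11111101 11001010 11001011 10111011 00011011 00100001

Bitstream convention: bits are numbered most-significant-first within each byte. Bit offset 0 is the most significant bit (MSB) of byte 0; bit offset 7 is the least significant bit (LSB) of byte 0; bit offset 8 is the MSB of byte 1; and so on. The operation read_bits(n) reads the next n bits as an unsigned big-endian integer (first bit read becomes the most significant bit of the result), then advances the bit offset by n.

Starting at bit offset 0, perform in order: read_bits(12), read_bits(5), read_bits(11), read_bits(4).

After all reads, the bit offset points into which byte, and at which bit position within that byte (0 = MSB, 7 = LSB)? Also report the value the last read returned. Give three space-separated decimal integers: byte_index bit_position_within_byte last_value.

Answer: 4 0 11

Derivation:
Read 1: bits[0:12] width=12 -> value=95 (bin 000001011111); offset now 12 = byte 1 bit 4; 44 bits remain
Read 2: bits[12:17] width=5 -> value=27 (bin 11011); offset now 17 = byte 2 bit 1; 39 bits remain
Read 3: bits[17:28] width=11 -> value=1196 (bin 10010101100); offset now 28 = byte 3 bit 4; 28 bits remain
Read 4: bits[28:32] width=4 -> value=11 (bin 1011); offset now 32 = byte 4 bit 0; 24 bits remain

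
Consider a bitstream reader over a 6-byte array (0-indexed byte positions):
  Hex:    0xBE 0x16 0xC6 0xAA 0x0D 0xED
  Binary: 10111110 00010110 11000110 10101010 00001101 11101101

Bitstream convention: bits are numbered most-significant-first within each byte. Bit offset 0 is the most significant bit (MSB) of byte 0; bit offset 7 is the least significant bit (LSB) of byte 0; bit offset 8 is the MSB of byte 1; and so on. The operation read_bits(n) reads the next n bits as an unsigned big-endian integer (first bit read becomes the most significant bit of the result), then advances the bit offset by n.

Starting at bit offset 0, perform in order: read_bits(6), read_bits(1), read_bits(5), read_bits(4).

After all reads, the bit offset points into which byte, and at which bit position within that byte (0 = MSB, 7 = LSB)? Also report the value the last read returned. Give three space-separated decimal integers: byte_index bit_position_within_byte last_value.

Read 1: bits[0:6] width=6 -> value=47 (bin 101111); offset now 6 = byte 0 bit 6; 42 bits remain
Read 2: bits[6:7] width=1 -> value=1 (bin 1); offset now 7 = byte 0 bit 7; 41 bits remain
Read 3: bits[7:12] width=5 -> value=1 (bin 00001); offset now 12 = byte 1 bit 4; 36 bits remain
Read 4: bits[12:16] width=4 -> value=6 (bin 0110); offset now 16 = byte 2 bit 0; 32 bits remain

Answer: 2 0 6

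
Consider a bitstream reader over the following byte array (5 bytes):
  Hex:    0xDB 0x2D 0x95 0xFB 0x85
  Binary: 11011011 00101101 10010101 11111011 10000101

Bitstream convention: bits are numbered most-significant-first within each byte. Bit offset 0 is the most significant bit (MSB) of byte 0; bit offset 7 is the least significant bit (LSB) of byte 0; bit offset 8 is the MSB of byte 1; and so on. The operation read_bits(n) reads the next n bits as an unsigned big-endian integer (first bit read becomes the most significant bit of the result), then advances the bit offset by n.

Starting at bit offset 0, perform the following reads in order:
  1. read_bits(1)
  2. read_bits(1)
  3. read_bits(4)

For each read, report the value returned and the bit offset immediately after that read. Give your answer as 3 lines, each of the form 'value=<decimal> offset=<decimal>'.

Read 1: bits[0:1] width=1 -> value=1 (bin 1); offset now 1 = byte 0 bit 1; 39 bits remain
Read 2: bits[1:2] width=1 -> value=1 (bin 1); offset now 2 = byte 0 bit 2; 38 bits remain
Read 3: bits[2:6] width=4 -> value=6 (bin 0110); offset now 6 = byte 0 bit 6; 34 bits remain

Answer: value=1 offset=1
value=1 offset=2
value=6 offset=6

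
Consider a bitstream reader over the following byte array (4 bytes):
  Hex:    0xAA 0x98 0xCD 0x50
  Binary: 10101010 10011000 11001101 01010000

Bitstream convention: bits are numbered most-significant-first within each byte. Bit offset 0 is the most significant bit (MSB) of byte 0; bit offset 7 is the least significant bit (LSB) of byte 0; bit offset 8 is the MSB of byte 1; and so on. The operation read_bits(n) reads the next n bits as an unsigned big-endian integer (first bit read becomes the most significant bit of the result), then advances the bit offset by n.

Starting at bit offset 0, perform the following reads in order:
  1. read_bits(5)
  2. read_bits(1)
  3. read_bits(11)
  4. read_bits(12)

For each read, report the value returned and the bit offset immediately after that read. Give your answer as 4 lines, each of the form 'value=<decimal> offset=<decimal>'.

Read 1: bits[0:5] width=5 -> value=21 (bin 10101); offset now 5 = byte 0 bit 5; 27 bits remain
Read 2: bits[5:6] width=1 -> value=0 (bin 0); offset now 6 = byte 0 bit 6; 26 bits remain
Read 3: bits[6:17] width=11 -> value=1329 (bin 10100110001); offset now 17 = byte 2 bit 1; 15 bits remain
Read 4: bits[17:29] width=12 -> value=2474 (bin 100110101010); offset now 29 = byte 3 bit 5; 3 bits remain

Answer: value=21 offset=5
value=0 offset=6
value=1329 offset=17
value=2474 offset=29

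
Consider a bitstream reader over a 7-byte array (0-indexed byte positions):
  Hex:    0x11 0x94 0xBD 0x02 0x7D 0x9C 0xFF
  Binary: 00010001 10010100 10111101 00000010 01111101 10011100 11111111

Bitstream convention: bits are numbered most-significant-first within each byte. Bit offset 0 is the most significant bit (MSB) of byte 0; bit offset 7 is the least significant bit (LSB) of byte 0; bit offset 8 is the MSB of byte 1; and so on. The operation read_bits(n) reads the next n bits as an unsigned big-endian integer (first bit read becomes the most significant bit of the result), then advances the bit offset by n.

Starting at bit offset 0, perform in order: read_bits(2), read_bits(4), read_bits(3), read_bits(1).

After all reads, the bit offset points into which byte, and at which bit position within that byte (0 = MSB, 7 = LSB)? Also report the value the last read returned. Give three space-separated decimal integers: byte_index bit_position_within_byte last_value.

Answer: 1 2 0

Derivation:
Read 1: bits[0:2] width=2 -> value=0 (bin 00); offset now 2 = byte 0 bit 2; 54 bits remain
Read 2: bits[2:6] width=4 -> value=4 (bin 0100); offset now 6 = byte 0 bit 6; 50 bits remain
Read 3: bits[6:9] width=3 -> value=3 (bin 011); offset now 9 = byte 1 bit 1; 47 bits remain
Read 4: bits[9:10] width=1 -> value=0 (bin 0); offset now 10 = byte 1 bit 2; 46 bits remain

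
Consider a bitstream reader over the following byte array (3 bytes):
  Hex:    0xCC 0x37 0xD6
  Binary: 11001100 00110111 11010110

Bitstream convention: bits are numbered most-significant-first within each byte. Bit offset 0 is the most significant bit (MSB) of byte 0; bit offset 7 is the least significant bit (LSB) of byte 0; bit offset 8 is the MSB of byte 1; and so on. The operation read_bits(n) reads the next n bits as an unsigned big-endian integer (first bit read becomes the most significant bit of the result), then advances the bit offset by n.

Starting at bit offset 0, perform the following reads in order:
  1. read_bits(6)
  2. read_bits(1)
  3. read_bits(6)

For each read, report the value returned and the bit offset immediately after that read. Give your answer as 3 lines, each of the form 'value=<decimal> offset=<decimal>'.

Answer: value=51 offset=6
value=0 offset=7
value=6 offset=13

Derivation:
Read 1: bits[0:6] width=6 -> value=51 (bin 110011); offset now 6 = byte 0 bit 6; 18 bits remain
Read 2: bits[6:7] width=1 -> value=0 (bin 0); offset now 7 = byte 0 bit 7; 17 bits remain
Read 3: bits[7:13] width=6 -> value=6 (bin 000110); offset now 13 = byte 1 bit 5; 11 bits remain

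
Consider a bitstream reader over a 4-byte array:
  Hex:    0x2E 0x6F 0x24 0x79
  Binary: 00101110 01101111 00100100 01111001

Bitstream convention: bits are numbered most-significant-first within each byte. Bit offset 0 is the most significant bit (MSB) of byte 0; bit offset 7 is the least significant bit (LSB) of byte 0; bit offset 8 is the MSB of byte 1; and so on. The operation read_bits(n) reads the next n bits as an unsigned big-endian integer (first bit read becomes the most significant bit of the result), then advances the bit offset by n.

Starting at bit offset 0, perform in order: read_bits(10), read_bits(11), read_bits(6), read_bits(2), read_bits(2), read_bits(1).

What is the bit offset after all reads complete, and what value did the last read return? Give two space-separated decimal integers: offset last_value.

Answer: 32 1

Derivation:
Read 1: bits[0:10] width=10 -> value=185 (bin 0010111001); offset now 10 = byte 1 bit 2; 22 bits remain
Read 2: bits[10:21] width=11 -> value=1508 (bin 10111100100); offset now 21 = byte 2 bit 5; 11 bits remain
Read 3: bits[21:27] width=6 -> value=35 (bin 100011); offset now 27 = byte 3 bit 3; 5 bits remain
Read 4: bits[27:29] width=2 -> value=3 (bin 11); offset now 29 = byte 3 bit 5; 3 bits remain
Read 5: bits[29:31] width=2 -> value=0 (bin 00); offset now 31 = byte 3 bit 7; 1 bits remain
Read 6: bits[31:32] width=1 -> value=1 (bin 1); offset now 32 = byte 4 bit 0; 0 bits remain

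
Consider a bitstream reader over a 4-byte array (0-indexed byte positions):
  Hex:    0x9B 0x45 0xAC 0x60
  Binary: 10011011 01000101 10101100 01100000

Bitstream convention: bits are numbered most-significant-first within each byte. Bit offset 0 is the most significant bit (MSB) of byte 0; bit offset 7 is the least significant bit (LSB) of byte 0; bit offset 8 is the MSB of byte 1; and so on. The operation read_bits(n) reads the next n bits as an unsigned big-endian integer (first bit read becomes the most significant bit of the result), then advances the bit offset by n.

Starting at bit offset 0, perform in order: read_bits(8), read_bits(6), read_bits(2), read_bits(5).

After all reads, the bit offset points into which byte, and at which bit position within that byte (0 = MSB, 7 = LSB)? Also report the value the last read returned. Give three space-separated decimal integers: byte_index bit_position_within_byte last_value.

Read 1: bits[0:8] width=8 -> value=155 (bin 10011011); offset now 8 = byte 1 bit 0; 24 bits remain
Read 2: bits[8:14] width=6 -> value=17 (bin 010001); offset now 14 = byte 1 bit 6; 18 bits remain
Read 3: bits[14:16] width=2 -> value=1 (bin 01); offset now 16 = byte 2 bit 0; 16 bits remain
Read 4: bits[16:21] width=5 -> value=21 (bin 10101); offset now 21 = byte 2 bit 5; 11 bits remain

Answer: 2 5 21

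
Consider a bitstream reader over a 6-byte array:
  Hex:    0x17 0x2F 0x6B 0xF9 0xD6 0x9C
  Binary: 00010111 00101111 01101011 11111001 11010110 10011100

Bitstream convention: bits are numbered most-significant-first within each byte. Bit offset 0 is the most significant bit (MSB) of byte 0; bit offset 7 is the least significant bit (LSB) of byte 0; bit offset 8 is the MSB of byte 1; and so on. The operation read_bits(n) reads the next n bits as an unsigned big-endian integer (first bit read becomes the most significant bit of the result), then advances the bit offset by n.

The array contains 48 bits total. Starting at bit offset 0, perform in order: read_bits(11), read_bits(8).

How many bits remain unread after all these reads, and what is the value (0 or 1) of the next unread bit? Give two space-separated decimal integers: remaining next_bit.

Answer: 29 0

Derivation:
Read 1: bits[0:11] width=11 -> value=185 (bin 00010111001); offset now 11 = byte 1 bit 3; 37 bits remain
Read 2: bits[11:19] width=8 -> value=123 (bin 01111011); offset now 19 = byte 2 bit 3; 29 bits remain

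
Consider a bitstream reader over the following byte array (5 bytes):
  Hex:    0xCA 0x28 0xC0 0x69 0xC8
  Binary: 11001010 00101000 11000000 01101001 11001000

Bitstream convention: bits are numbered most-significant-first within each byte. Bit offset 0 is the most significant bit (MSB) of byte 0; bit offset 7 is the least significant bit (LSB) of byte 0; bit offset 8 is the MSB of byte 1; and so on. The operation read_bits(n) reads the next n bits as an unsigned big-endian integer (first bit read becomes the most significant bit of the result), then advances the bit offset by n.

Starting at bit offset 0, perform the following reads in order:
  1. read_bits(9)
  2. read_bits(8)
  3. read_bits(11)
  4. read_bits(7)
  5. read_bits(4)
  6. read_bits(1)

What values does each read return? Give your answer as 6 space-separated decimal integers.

Answer: 404 81 1030 78 4 0

Derivation:
Read 1: bits[0:9] width=9 -> value=404 (bin 110010100); offset now 9 = byte 1 bit 1; 31 bits remain
Read 2: bits[9:17] width=8 -> value=81 (bin 01010001); offset now 17 = byte 2 bit 1; 23 bits remain
Read 3: bits[17:28] width=11 -> value=1030 (bin 10000000110); offset now 28 = byte 3 bit 4; 12 bits remain
Read 4: bits[28:35] width=7 -> value=78 (bin 1001110); offset now 35 = byte 4 bit 3; 5 bits remain
Read 5: bits[35:39] width=4 -> value=4 (bin 0100); offset now 39 = byte 4 bit 7; 1 bits remain
Read 6: bits[39:40] width=1 -> value=0 (bin 0); offset now 40 = byte 5 bit 0; 0 bits remain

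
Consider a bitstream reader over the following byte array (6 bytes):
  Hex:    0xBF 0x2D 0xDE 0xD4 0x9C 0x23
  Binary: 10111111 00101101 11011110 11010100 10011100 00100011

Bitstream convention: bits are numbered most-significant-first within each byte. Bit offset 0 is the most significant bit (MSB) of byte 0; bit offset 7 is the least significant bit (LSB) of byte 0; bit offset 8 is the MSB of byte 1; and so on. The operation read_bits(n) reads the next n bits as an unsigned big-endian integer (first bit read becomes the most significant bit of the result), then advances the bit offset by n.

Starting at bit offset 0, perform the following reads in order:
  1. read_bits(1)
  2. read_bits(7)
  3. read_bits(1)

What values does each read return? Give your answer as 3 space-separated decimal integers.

Read 1: bits[0:1] width=1 -> value=1 (bin 1); offset now 1 = byte 0 bit 1; 47 bits remain
Read 2: bits[1:8] width=7 -> value=63 (bin 0111111); offset now 8 = byte 1 bit 0; 40 bits remain
Read 3: bits[8:9] width=1 -> value=0 (bin 0); offset now 9 = byte 1 bit 1; 39 bits remain

Answer: 1 63 0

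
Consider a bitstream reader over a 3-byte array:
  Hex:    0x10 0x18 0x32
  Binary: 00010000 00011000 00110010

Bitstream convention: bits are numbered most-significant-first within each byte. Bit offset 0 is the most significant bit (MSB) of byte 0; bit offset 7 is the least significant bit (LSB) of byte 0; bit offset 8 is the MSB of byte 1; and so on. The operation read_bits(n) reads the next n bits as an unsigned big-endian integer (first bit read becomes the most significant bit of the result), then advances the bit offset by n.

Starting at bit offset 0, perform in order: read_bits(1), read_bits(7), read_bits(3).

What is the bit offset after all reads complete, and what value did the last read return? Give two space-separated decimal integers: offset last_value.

Read 1: bits[0:1] width=1 -> value=0 (bin 0); offset now 1 = byte 0 bit 1; 23 bits remain
Read 2: bits[1:8] width=7 -> value=16 (bin 0010000); offset now 8 = byte 1 bit 0; 16 bits remain
Read 3: bits[8:11] width=3 -> value=0 (bin 000); offset now 11 = byte 1 bit 3; 13 bits remain

Answer: 11 0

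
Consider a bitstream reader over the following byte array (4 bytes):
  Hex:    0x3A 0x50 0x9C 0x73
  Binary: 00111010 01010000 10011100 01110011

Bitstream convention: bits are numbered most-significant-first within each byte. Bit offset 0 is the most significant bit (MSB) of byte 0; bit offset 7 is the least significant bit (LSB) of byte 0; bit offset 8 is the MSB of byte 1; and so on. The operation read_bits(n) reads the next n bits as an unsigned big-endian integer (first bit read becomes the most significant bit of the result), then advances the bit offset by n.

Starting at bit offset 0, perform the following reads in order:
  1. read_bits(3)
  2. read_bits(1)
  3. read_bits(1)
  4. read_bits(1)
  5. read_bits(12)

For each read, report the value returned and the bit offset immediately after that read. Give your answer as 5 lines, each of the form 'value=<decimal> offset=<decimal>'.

Read 1: bits[0:3] width=3 -> value=1 (bin 001); offset now 3 = byte 0 bit 3; 29 bits remain
Read 2: bits[3:4] width=1 -> value=1 (bin 1); offset now 4 = byte 0 bit 4; 28 bits remain
Read 3: bits[4:5] width=1 -> value=1 (bin 1); offset now 5 = byte 0 bit 5; 27 bits remain
Read 4: bits[5:6] width=1 -> value=0 (bin 0); offset now 6 = byte 0 bit 6; 26 bits remain
Read 5: bits[6:18] width=12 -> value=2370 (bin 100101000010); offset now 18 = byte 2 bit 2; 14 bits remain

Answer: value=1 offset=3
value=1 offset=4
value=1 offset=5
value=0 offset=6
value=2370 offset=18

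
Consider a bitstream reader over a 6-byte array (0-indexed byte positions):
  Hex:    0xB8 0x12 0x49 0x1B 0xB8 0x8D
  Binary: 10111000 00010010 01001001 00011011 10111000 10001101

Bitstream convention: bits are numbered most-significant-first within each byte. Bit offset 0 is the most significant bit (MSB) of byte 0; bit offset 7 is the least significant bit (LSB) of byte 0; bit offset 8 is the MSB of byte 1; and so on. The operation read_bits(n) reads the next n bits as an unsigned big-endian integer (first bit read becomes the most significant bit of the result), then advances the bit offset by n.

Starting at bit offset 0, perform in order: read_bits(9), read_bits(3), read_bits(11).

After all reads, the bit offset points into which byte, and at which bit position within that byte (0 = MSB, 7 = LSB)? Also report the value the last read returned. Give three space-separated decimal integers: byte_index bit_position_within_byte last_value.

Answer: 2 7 292

Derivation:
Read 1: bits[0:9] width=9 -> value=368 (bin 101110000); offset now 9 = byte 1 bit 1; 39 bits remain
Read 2: bits[9:12] width=3 -> value=1 (bin 001); offset now 12 = byte 1 bit 4; 36 bits remain
Read 3: bits[12:23] width=11 -> value=292 (bin 00100100100); offset now 23 = byte 2 bit 7; 25 bits remain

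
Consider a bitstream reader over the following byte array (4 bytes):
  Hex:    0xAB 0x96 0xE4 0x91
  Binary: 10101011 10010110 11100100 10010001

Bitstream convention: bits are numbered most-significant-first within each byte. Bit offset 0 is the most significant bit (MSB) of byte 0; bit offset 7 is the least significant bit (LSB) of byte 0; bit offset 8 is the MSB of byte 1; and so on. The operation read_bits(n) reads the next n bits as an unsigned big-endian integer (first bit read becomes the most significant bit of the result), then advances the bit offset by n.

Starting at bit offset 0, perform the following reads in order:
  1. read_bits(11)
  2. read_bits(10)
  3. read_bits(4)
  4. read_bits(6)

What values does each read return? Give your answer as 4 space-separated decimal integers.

Answer: 1372 732 9 8

Derivation:
Read 1: bits[0:11] width=11 -> value=1372 (bin 10101011100); offset now 11 = byte 1 bit 3; 21 bits remain
Read 2: bits[11:21] width=10 -> value=732 (bin 1011011100); offset now 21 = byte 2 bit 5; 11 bits remain
Read 3: bits[21:25] width=4 -> value=9 (bin 1001); offset now 25 = byte 3 bit 1; 7 bits remain
Read 4: bits[25:31] width=6 -> value=8 (bin 001000); offset now 31 = byte 3 bit 7; 1 bits remain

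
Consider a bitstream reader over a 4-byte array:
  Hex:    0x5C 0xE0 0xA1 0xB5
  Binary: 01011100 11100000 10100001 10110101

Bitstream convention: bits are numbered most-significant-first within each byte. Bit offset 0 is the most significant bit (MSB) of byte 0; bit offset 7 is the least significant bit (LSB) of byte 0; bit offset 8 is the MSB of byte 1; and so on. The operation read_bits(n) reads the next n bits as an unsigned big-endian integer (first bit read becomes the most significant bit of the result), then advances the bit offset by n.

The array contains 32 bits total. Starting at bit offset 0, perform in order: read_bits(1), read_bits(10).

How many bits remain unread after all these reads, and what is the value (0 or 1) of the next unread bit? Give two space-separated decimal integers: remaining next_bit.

Read 1: bits[0:1] width=1 -> value=0 (bin 0); offset now 1 = byte 0 bit 1; 31 bits remain
Read 2: bits[1:11] width=10 -> value=743 (bin 1011100111); offset now 11 = byte 1 bit 3; 21 bits remain

Answer: 21 0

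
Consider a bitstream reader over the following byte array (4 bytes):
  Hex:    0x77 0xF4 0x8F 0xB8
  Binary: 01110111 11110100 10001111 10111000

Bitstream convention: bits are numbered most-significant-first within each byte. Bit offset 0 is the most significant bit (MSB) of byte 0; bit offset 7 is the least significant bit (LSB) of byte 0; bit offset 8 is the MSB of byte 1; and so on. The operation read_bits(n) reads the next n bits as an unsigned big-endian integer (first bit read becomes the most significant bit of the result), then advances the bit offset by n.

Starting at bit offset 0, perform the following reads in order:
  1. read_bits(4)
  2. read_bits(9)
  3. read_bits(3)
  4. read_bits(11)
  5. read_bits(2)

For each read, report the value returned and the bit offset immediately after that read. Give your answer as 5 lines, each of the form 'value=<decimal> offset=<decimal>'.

Answer: value=7 offset=4
value=254 offset=13
value=4 offset=16
value=1149 offset=27
value=3 offset=29

Derivation:
Read 1: bits[0:4] width=4 -> value=7 (bin 0111); offset now 4 = byte 0 bit 4; 28 bits remain
Read 2: bits[4:13] width=9 -> value=254 (bin 011111110); offset now 13 = byte 1 bit 5; 19 bits remain
Read 3: bits[13:16] width=3 -> value=4 (bin 100); offset now 16 = byte 2 bit 0; 16 bits remain
Read 4: bits[16:27] width=11 -> value=1149 (bin 10001111101); offset now 27 = byte 3 bit 3; 5 bits remain
Read 5: bits[27:29] width=2 -> value=3 (bin 11); offset now 29 = byte 3 bit 5; 3 bits remain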